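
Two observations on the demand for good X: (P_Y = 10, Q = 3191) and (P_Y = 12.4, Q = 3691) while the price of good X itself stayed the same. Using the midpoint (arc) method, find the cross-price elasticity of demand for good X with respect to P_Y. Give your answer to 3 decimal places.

ΔQ_X = 3691 − 3191 = 500; ΔP_Y = 12.4 − 10 = 2.4.
Midpoints: Q̄_X = 3441.0, P̄_Y = 11.20.
ε = (ΔQ_X/Q̄_X)/(ΔP_Y/P̄_Y) = (500/3441.0)/(2.4/11.20) ≈ 0.678.

0.678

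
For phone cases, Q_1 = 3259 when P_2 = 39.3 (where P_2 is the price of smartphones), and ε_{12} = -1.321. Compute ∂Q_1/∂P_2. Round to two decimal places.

-109.55

ε = (∂Q_1/∂P_2)·(P_2/Q_1) ⇒ ∂Q_1/∂P_2 = ε·Q_1/P_2 = -1.321 × 3259/39.3 ≈ -109.55.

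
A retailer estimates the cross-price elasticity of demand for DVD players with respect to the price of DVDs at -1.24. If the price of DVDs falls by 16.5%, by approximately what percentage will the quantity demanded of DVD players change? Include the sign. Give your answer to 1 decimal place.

20.5%

%ΔQ ≈ ε × %ΔP of DVDs = -1.24 × (-16.5%) = 20.5%.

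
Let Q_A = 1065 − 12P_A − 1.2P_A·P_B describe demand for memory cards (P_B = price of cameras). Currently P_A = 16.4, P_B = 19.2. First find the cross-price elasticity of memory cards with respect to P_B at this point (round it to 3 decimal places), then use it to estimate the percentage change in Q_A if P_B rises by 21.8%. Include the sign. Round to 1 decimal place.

-16.8%

At P_A = 16.4, P_B = 19.2: Q_A = 490.344.
∂Q_A/∂P_B = -1.2P_A = -19.6800.
ε = (∂Q_A/∂P_B)(P_B/Q_A) = -19.6800 × 19.2/490.344 ≈ -0.771.
%ΔQ_A ≈ ε × %ΔP_B = -0.771 × (21.8%) = -16.8%.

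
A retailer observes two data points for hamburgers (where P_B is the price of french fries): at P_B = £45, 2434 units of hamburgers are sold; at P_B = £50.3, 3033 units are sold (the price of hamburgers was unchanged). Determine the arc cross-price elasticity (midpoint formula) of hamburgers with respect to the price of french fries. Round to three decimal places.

ΔQ_A = 3033 − 2434 = 599; ΔP_B = 50.3 − 45 = 5.3.
Midpoints: Q̄_A = 2733.5, P̄_B = 47.65.
ε = (ΔQ_A/Q̄_A)/(ΔP_B/P̄_B) = (599/2733.5)/(5.3/47.65) ≈ 1.970.

1.970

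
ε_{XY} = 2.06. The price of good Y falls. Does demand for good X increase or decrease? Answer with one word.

ε > 0 and the price of good Y falls, so the quantity of good X moves in the same direction: it decreases.

decrease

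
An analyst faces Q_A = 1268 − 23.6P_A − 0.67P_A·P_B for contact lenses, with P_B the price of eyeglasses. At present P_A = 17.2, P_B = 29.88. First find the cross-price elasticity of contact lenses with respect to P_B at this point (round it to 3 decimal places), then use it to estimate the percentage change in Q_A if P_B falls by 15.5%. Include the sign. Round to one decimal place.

10.3%

At P_A = 17.2, P_B = 29.88: Q_A = 517.743.
∂Q_A/∂P_B = -0.67P_A = -11.5240.
ε = (∂Q_A/∂P_B)(P_B/Q_A) = -11.5240 × 29.88/517.743 ≈ -0.665.
%ΔQ_A ≈ ε × %ΔP_B = -0.665 × (-15.5%) = 10.3%.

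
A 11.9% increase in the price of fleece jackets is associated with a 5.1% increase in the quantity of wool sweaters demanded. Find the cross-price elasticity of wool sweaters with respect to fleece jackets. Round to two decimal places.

0.43

ε = (%ΔQ of wool sweaters) / (%ΔP of fleece jackets) = (5.1%) / (11.9%) ≈ 0.43.
Positive cross-price elasticity: substitutes.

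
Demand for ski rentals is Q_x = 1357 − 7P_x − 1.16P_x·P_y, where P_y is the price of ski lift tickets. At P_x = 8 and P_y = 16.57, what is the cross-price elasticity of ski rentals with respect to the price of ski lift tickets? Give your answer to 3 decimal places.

-0.134

At P_x = 8 and P_y = 16.57: Q_x = 1147.230.
∂Q_x/∂P_y = -1.16P_x = -1.16(8) = -9.2800.
ε = (∂Q_x/∂P_y)(P_y/Q_x) = -9.2800 × (16.57/1147.230) ≈ -0.134.
ε < 0: complements.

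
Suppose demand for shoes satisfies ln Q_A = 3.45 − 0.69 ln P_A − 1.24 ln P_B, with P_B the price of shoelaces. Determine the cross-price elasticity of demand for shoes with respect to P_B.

In a log-linear (constant-elasticity) demand function, the coefficient on ln P_B is the cross-price elasticity.
ε = -1.24. Negative, so shoes and shoelaces are complements.

-1.24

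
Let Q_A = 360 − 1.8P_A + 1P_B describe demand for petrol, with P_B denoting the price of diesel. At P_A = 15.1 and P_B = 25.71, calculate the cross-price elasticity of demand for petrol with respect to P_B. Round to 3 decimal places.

0.072

At P_A = 15.1 and P_B = 25.71: Q_A = 358.53.
∂Q_A/∂P_B = 1.
ε = (∂Q_A/∂P_B)(P_B/Q_A) = 1 × (25.71/358.53) ≈ 0.072.
Since ε > 0, petrol and diesel are substitutes.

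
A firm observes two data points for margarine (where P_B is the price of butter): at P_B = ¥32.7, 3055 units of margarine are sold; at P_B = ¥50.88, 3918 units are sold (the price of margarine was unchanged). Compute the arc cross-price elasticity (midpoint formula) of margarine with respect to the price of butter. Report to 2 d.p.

0.57

ΔQ_A = 3918 − 3055 = 863; ΔP_B = 50.88 − 32.7 = 18.18.
Midpoints: Q̄_A = 3486.5, P̄_B = 41.79.
ε = (ΔQ_A/Q̄_A)/(ΔP_B/P̄_B) = (863/3486.5)/(18.18/41.79) ≈ 0.57.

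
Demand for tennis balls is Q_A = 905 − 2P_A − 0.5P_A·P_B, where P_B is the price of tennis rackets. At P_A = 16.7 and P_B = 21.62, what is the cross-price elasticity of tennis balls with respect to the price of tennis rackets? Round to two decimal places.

At P_A = 16.7 and P_B = 21.62: Q_A = 691.073.
∂Q_A/∂P_B = -0.5P_A = -0.5(16.7) = -8.3500.
ε = (∂Q_A/∂P_B)(P_B/Q_A) = -8.3500 × (21.62/691.073) ≈ -0.26.
ε < 0: complements.

-0.26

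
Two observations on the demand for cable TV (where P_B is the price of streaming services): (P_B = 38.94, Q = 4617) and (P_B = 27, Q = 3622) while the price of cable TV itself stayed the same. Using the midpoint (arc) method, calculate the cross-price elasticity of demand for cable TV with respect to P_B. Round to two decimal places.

ΔQ_A = 3622 − 4617 = -995; ΔP_B = 27 − 38.94 = -11.94.
Midpoints: Q̄_A = 4119.5, P̄_B = 32.97.
ε = (ΔQ_A/Q̄_A)/(ΔP_B/P̄_B) = (-995/4119.5)/(-11.94/32.97) ≈ 0.67.
ε > 0: cable TV and streaming services are substitutes.

0.67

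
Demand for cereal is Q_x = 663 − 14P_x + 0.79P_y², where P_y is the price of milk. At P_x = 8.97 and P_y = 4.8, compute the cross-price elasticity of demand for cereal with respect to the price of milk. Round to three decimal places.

At P_x = 8.97 and P_y = 4.8: Q_x = 555.622.
∂Q_x/∂P_y = 1.58P_y = 1.58(4.8) = 7.5840.
ε = (∂Q_x/∂P_y)(P_y/Q_x) = 7.5840 × (4.8/555.622) ≈ 0.066.

0.066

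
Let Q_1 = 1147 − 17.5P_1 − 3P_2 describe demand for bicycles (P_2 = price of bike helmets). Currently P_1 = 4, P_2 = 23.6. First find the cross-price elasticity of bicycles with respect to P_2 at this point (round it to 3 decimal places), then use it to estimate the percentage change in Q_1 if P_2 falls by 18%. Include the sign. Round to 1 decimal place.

At P_1 = 4, P_2 = 23.6: Q_1 = 1006.2.
∂Q_1/∂P_2 = -3.
ε = (∂Q_1/∂P_2)(P_2/Q_1) = -3.0000 × 23.6/1006.2 ≈ -0.070.
%ΔQ_1 ≈ ε × %ΔP_2 = -0.070 × (-18%) = 1.3%.

1.3%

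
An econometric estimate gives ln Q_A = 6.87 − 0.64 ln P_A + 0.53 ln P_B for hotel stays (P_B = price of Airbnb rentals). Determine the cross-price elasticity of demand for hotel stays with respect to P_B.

In a log-linear (constant-elasticity) demand function, the coefficient on ln P_B is the cross-price elasticity.
ε = 0.53. Positive, so hotel stays and Airbnb rentals are substitutes.

0.53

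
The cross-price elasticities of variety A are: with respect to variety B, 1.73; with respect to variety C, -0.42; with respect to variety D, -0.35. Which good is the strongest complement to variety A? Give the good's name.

variety C

Complements have ε < 0. The most negative value is -0.42 (variety C).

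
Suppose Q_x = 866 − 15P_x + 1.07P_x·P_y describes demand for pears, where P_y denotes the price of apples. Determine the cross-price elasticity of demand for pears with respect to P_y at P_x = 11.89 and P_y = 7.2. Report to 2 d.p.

0.12

At P_x = 11.89 and P_y = 7.2: Q_x = 779.251.
∂Q_x/∂P_y = 1.07P_x = 1.07(11.89) = 12.7223.
ε = (∂Q_x/∂P_y)(P_y/Q_x) = 12.7223 × (7.2/779.251) ≈ 0.12.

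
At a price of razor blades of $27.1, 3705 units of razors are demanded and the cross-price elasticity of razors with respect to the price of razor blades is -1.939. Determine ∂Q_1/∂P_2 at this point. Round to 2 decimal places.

-265.09

ε = (∂Q_1/∂P_2)·(P_2/Q_1) ⇒ ∂Q_1/∂P_2 = ε·Q_1/P_2 = -1.939 × 3705/27.1 ≈ -265.09.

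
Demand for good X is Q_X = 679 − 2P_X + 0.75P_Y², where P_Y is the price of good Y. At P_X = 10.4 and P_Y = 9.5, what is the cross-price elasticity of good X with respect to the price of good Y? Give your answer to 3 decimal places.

0.186

At P_X = 10.4 and P_Y = 9.5: Q_X = 725.888.
∂Q_X/∂P_Y = 1.5P_Y = 1.5(9.5) = 14.2500.
ε = (∂Q_X/∂P_Y)(P_Y/Q_X) = 14.2500 × (9.5/725.888) ≈ 0.186.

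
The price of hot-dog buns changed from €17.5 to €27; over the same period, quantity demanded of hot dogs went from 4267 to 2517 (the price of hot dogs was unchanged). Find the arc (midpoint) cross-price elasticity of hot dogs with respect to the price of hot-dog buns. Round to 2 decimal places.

-1.21

ΔQ_A = 2517 − 4267 = -1750; ΔP_B = 27 − 17.5 = 9.5.
Midpoints: Q̄_A = 3392.0, P̄_B = 22.25.
ε = (ΔQ_A/Q̄_A)/(ΔP_B/P̄_B) = (-1750/3392.0)/(9.5/22.25) ≈ -1.21.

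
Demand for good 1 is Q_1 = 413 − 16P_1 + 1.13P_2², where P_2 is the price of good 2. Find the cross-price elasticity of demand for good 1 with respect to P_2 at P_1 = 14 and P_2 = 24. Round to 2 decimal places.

1.55

At P_1 = 14 and P_2 = 24: Q_1 = 839.88.
∂Q_1/∂P_2 = 2.26P_2 = 2.26(24) = 54.2400.
ε = (∂Q_1/∂P_2)(P_2/Q_1) = 54.2400 × (24/839.88) ≈ 1.55.
ε > 0: substitutes.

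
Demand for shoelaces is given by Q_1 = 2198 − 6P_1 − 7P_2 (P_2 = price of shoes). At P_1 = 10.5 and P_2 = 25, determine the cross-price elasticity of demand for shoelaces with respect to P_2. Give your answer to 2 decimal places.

-0.09

At P_1 = 10.5 and P_2 = 25: Q_1 = 1960.
∂Q_1/∂P_2 = -7.
ε = (∂Q_1/∂P_2)(P_2/Q_1) = -7 × (25/1960) ≈ -0.09.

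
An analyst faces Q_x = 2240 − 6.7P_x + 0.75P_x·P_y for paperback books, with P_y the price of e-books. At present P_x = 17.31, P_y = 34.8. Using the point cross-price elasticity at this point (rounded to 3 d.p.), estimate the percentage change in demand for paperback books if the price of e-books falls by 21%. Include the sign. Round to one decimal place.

-3.7%

At P_x = 17.31, P_y = 34.8: Q_x = 2575.814.
∂Q_x/∂P_y = 0.75P_x = 12.9825.
ε = (∂Q_x/∂P_y)(P_y/Q_x) = 12.9825 × 34.8/2575.814 ≈ 0.175.
%ΔQ_x ≈ ε × %ΔP_y = 0.175 × (-21%) = -3.7%.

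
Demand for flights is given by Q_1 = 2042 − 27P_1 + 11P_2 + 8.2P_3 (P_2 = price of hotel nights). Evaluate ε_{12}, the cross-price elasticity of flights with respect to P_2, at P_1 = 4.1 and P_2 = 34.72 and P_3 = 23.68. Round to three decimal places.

At P_1 = 4.1 and P_2 = 34.72 and P_3 = 23.68: Q_1 = 2507.396.
∂Q_1/∂P_2 = 11.
ε = (∂Q_1/∂P_2)(P_2/Q_1) = 11 × (34.72/2507.396) ≈ 0.152.

0.152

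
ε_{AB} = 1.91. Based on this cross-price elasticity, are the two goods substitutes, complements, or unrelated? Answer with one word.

substitutes

ε = 1.91 > 0, so a higher price of good B raises demand for good A: substitutes.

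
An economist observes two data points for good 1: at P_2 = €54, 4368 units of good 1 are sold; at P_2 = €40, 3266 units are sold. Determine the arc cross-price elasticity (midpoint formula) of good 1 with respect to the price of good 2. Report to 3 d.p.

0.969

ΔQ_1 = 3266 − 4368 = -1102; ΔP_2 = 40 − 54 = -14.
Midpoints: Q̄_1 = 3817.0, P̄_2 = 47.00.
ε = (ΔQ_1/Q̄_1)/(ΔP_2/P̄_2) = (-1102/3817.0)/(-14/47.00) ≈ 0.969.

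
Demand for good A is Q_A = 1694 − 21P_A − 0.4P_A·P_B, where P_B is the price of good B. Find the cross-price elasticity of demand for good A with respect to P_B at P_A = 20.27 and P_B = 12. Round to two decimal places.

-0.08

At P_A = 20.27 and P_B = 12: Q_A = 1171.034.
∂Q_A/∂P_B = -0.4P_A = -0.4(20.27) = -8.1080.
ε = (∂Q_A/∂P_B)(P_B/Q_A) = -8.1080 × (12/1171.034) ≈ -0.08.
ε < 0: complements.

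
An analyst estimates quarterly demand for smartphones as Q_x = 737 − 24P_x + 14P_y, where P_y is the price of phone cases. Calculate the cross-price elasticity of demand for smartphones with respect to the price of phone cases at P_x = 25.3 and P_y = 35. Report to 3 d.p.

At P_x = 25.3 and P_y = 35: Q_x = 619.8.
∂Q_x/∂P_y = 14.
ε = (∂Q_x/∂P_y)(P_y/Q_x) = 14 × (35/619.8) ≈ 0.791.
Since ε > 0, smartphones and phone cases are substitutes.

0.791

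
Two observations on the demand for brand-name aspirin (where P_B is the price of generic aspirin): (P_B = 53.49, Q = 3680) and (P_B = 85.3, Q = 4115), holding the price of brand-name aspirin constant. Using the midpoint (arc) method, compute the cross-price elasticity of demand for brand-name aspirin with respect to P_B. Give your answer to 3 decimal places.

ΔQ_A = 4115 − 3680 = 435; ΔP_B = 85.3 − 53.49 = 31.81.
Midpoints: Q̄_A = 3897.5, P̄_B = 69.39.
ε = (ΔQ_A/Q̄_A)/(ΔP_B/P̄_B) = (435/3897.5)/(31.81/69.39) ≈ 0.243.

0.243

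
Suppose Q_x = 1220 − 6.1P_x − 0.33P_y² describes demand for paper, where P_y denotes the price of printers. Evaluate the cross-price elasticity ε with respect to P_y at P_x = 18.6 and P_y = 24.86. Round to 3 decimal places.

At P_x = 18.6 and P_y = 24.86: Q_x = 902.594.
∂Q_x/∂P_y = -0.66P_y = -0.66(24.86) = -16.4076.
ε = (∂Q_x/∂P_y)(P_y/Q_x) = -16.4076 × (24.86/902.594) ≈ -0.452.
ε < 0: complements.

-0.452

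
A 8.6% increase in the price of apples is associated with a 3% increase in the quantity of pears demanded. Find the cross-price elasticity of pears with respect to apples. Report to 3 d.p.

0.349

ε = (%ΔQ of pears) / (%ΔP of apples) = (3%) / (8.6%) ≈ 0.349.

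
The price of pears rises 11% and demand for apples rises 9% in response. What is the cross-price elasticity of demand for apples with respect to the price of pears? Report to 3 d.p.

ε = (%ΔQ of apples) / (%ΔP of pears) = (9%) / (11%) ≈ 0.818.
Positive cross-price elasticity: substitutes.

0.818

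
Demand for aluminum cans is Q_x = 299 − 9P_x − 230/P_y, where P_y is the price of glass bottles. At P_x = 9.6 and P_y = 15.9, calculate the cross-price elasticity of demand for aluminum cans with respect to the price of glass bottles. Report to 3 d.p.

At P_x = 9.6 and P_y = 15.9: Q_x = 198.135.
∂Q_x/∂P_y = 230/P_y² = 0.9098.
ε = (∂Q_x/∂P_y)(P_y/Q_x) = 0.9098 × (15.9/198.135) ≈ 0.073.

0.073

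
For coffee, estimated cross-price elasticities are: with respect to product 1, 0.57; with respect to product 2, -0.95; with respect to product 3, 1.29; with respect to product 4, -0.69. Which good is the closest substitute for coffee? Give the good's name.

Substitutes have ε > 0. Among the positive values, 1.29 (product 3) is largest.

product 3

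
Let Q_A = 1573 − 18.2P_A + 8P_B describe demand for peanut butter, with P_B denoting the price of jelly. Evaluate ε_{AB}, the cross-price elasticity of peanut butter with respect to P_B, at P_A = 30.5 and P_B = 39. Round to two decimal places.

At P_A = 30.5 and P_B = 39: Q_A = 1329.9.
∂Q_A/∂P_B = 8.
ε = (∂Q_A/∂P_B)(P_B/Q_A) = 8 × (39/1329.9) ≈ 0.23.
Since ε > 0, peanut butter and jelly are substitutes.

0.23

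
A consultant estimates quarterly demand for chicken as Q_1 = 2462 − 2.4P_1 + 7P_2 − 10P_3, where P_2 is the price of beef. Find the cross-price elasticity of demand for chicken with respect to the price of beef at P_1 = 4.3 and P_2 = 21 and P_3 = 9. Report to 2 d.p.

At P_1 = 4.3 and P_2 = 21 and P_3 = 9: Q_1 = 2508.68.
∂Q_1/∂P_2 = 7.
ε = (∂Q_1/∂P_2)(P_2/Q_1) = 7 × (21/2508.68) ≈ 0.06.

0.06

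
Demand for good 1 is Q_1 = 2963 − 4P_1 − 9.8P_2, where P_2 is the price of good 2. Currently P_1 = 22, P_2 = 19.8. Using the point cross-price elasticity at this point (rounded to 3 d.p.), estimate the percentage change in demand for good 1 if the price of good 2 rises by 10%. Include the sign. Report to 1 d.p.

At P_1 = 22, P_2 = 19.8: Q_1 = 2680.96.
∂Q_1/∂P_2 = -9.8.
ε = (∂Q_1/∂P_2)(P_2/Q_1) = -9.8000 × 19.8/2680.96 ≈ -0.072.
%ΔQ_1 ≈ ε × %ΔP_2 = -0.072 × (10%) = -0.7%.

-0.7%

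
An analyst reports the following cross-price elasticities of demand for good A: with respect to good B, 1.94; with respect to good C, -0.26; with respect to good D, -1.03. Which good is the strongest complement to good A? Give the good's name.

good D

Complements have ε < 0. The most negative value is -1.03 (good D).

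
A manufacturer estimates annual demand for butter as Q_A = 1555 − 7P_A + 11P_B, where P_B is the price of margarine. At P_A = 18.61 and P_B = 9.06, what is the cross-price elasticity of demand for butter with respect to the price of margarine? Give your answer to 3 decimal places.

0.065

At P_A = 18.61 and P_B = 9.06: Q_A = 1524.39.
∂Q_A/∂P_B = 11.
ε = (∂Q_A/∂P_B)(P_B/Q_A) = 11 × (9.06/1524.39) ≈ 0.065.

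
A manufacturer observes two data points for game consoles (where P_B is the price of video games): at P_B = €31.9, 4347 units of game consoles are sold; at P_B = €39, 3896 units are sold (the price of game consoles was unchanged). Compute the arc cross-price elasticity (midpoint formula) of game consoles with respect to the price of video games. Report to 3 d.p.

ΔQ_A = 3896 − 4347 = -451; ΔP_B = 39 − 31.9 = 7.1.
Midpoints: Q̄_A = 4121.5, P̄_B = 35.45.
ε = (ΔQ_A/Q̄_A)/(ΔP_B/P̄_B) = (-451/4121.5)/(7.1/35.45) ≈ -0.546.

-0.546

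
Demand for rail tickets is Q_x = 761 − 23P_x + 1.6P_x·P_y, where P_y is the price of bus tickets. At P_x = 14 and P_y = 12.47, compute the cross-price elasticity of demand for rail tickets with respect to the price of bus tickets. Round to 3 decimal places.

0.389

At P_x = 14 and P_y = 12.47: Q_x = 718.328.
∂Q_x/∂P_y = 1.6P_x = 1.6(14) = 22.4000.
ε = (∂Q_x/∂P_y)(P_y/Q_x) = 22.4000 × (12.47/718.328) ≈ 0.389.
ε > 0: substitutes.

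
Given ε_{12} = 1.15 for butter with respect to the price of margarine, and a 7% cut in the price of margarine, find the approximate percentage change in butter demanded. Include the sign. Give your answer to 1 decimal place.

%ΔQ ≈ ε × %ΔP of margarine = 1.15 × (-7%) = -8.1%.

-8.1%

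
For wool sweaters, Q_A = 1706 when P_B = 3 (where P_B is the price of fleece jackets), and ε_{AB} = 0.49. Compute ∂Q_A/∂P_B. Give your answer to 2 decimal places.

278.65

ε = (∂Q_A/∂P_B)·(P_B/Q_A) ⇒ ∂Q_A/∂P_B = ε·Q_A/P_B = 0.49 × 1706/3 ≈ 278.65.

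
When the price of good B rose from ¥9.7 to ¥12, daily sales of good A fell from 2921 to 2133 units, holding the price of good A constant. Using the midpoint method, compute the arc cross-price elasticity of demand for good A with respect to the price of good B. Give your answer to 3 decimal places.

-1.471

ΔQ_A = 2133 − 2921 = -788; ΔP_B = 12 − 9.7 = 2.3.
Midpoints: Q̄_A = 2527.0, P̄_B = 10.85.
ε = (ΔQ_A/Q̄_A)/(ΔP_B/P̄_B) = (-788/2527.0)/(2.3/10.85) ≈ -1.471.
ε < 0: good A and good B are complements.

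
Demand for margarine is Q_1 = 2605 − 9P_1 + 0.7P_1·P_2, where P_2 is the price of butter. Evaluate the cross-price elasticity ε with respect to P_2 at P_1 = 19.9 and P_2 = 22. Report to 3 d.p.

0.112

At P_1 = 19.9 and P_2 = 22: Q_1 = 2732.36.
∂Q_1/∂P_2 = 0.7P_1 = 0.7(19.9) = 13.9300.
ε = (∂Q_1/∂P_2)(P_2/Q_1) = 13.9300 × (22/2732.36) ≈ 0.112.
ε > 0: substitutes.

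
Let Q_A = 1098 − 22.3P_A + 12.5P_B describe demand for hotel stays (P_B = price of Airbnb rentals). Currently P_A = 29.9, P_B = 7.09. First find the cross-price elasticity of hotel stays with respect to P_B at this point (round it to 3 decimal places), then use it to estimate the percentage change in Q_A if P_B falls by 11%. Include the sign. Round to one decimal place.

At P_A = 29.9, P_B = 7.09: Q_A = 519.855.
∂Q_A/∂P_B = 12.5.
ε = (∂Q_A/∂P_B)(P_B/Q_A) = 12.5000 × 7.09/519.855 ≈ 0.170.
%ΔQ_A ≈ ε × %ΔP_B = 0.170 × (-11%) = -1.9%.

-1.9%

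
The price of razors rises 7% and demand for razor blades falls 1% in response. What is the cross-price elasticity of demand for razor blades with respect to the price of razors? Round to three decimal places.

-0.143

ε = (%ΔQ of razor blades) / (%ΔP of razors) = (-1%) / (7%) ≈ -0.143.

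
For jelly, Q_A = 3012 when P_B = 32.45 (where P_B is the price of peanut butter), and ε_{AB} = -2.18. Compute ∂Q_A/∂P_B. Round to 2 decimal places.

ε = (∂Q_A/∂P_B)·(P_B/Q_A) ⇒ ∂Q_A/∂P_B = ε·Q_A/P_B = -2.18 × 3012/32.45 ≈ -202.35.

-202.35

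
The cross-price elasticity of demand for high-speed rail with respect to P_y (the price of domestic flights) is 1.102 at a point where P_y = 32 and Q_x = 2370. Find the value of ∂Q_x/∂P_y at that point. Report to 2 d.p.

81.62

ε = (∂Q_x/∂P_y)·(P_y/Q_x) ⇒ ∂Q_x/∂P_y = ε·Q_x/P_y = 1.102 × 2370/32 ≈ 81.62.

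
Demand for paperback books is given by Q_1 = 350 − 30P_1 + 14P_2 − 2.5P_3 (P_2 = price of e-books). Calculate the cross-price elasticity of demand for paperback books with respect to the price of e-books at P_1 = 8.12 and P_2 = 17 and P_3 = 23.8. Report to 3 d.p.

At P_1 = 8.12 and P_2 = 17 and P_3 = 23.8: Q_1 = 284.9.
∂Q_1/∂P_2 = 14.
ε = (∂Q_1/∂P_2)(P_2/Q_1) = 14 × (17/284.9) ≈ 0.835.

0.835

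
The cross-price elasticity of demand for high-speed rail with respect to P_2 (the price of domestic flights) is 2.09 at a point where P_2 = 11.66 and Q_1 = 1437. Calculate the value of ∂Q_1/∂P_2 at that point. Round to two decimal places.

ε = (∂Q_1/∂P_2)·(P_2/Q_1) ⇒ ∂Q_1/∂P_2 = ε·Q_1/P_2 = 2.09 × 1437/11.66 ≈ 257.58.

257.58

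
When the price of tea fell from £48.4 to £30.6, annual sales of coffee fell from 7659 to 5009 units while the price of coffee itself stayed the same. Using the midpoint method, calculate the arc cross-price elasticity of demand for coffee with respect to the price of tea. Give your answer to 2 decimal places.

0.93

ΔQ_A = 5009 − 7659 = -2650; ΔP_B = 30.6 − 48.4 = -17.8.
Midpoints: Q̄_A = 6334.0, P̄_B = 39.50.
ε = (ΔQ_A/Q̄_A)/(ΔP_B/P̄_B) = (-2650/6334.0)/(-17.8/39.50) ≈ 0.93.
ε > 0: coffee and tea are substitutes.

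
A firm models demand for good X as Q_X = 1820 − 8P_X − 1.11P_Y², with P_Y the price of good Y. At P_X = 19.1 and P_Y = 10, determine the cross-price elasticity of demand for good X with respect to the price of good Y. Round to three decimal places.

At P_X = 19.1 and P_Y = 10: Q_X = 1556.2.
∂Q_X/∂P_Y = -2.22P_Y = -2.22(10) = -22.2000.
ε = (∂Q_X/∂P_Y)(P_Y/Q_X) = -22.2000 × (10/1556.2) ≈ -0.143.

-0.143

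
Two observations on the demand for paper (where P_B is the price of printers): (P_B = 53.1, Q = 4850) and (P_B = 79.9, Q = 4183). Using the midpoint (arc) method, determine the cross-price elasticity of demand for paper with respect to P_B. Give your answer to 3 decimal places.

-0.366

ΔQ_A = 4183 − 4850 = -667; ΔP_B = 79.9 − 53.1 = 26.8.
Midpoints: Q̄_A = 4516.5, P̄_B = 66.50.
ε = (ΔQ_A/Q̄_A)/(ΔP_B/P̄_B) = (-667/4516.5)/(26.8/66.50) ≈ -0.366.
ε < 0: paper and printers are complements.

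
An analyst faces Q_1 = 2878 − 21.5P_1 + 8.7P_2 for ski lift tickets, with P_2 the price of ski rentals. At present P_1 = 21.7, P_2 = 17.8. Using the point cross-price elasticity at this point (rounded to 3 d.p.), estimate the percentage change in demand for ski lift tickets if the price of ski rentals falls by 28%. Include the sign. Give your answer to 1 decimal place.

-1.7%

At P_1 = 21.7, P_2 = 17.8: Q_1 = 2566.31.
∂Q_1/∂P_2 = 8.7.
ε = (∂Q_1/∂P_2)(P_2/Q_1) = 8.7000 × 17.8/2566.31 ≈ 0.060.
%ΔQ_1 ≈ ε × %ΔP_2 = 0.060 × (-28%) = -1.7%.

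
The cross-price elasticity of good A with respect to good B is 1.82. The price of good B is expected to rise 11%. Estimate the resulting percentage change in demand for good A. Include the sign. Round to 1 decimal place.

20.0%

%ΔQ ≈ ε × %ΔP of good B = 1.82 × (11%) = 20.0%.
Demand for good A rises by about 20.0%.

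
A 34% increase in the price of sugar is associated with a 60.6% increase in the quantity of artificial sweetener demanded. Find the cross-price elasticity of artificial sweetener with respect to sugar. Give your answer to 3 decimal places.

ε = (%ΔQ of artificial sweetener) / (%ΔP of sugar) = (60.6%) / (34%) ≈ 1.782.
Positive cross-price elasticity: substitutes.

1.782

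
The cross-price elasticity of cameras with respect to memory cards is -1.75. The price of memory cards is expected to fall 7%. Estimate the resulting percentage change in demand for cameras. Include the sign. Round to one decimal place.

%ΔQ ≈ ε × %ΔP of memory cards = -1.75 × (-7%) = 12.3%.
Demand for cameras rises by about 12.3%.

12.3%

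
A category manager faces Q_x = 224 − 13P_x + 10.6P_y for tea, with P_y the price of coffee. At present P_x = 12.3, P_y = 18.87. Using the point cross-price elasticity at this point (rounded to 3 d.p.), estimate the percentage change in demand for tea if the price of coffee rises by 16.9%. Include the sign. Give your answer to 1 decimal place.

12.8%

At P_x = 12.3, P_y = 18.87: Q_x = 264.122.
∂Q_x/∂P_y = 10.6.
ε = (∂Q_x/∂P_y)(P_y/Q_x) = 10.6000 × 18.87/264.122 ≈ 0.757.
%ΔQ_x ≈ ε × %ΔP_y = 0.757 × (16.9%) = 12.8%.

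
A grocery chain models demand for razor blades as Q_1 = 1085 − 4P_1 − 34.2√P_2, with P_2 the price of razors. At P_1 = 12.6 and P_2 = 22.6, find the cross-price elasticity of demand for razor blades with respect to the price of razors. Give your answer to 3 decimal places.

-0.093

At P_1 = 12.6 and P_2 = 22.6: Q_1 = 872.015.
∂Q_1/∂P_2 = -34.2/(2√P_2) = -34.2/(2√22.6) = -3.5970.
ε = (∂Q_1/∂P_2)(P_2/Q_1) = -3.5970 × (22.6/872.015) ≈ -0.093.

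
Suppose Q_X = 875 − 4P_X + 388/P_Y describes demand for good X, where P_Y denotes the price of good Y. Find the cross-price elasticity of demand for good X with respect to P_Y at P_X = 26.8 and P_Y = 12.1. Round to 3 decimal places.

-0.040

At P_X = 26.8 and P_Y = 12.1: Q_X = 799.866.
∂Q_X/∂P_Y = −388/P_Y² = -2.6501.
ε = (∂Q_X/∂P_Y)(P_Y/Q_X) = -2.6501 × (12.1/799.866) ≈ -0.040.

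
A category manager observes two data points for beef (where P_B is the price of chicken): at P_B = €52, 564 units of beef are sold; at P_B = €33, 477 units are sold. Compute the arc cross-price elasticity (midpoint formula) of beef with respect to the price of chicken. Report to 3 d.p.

0.374

ΔQ_A = 477 − 564 = -87; ΔP_B = 33 − 52 = -19.
Midpoints: Q̄_A = 520.5, P̄_B = 42.50.
ε = (ΔQ_A/Q̄_A)/(ΔP_B/P̄_B) = (-87/520.5)/(-19/42.50) ≈ 0.374.
ε > 0: beef and chicken are substitutes.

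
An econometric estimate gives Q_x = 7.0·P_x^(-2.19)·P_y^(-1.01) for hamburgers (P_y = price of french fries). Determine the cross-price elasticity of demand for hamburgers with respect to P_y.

-1.01

In a log-linear (constant-elasticity) demand function, the coefficient on the exponent of P_y is the cross-price elasticity.
ε = -1.01. Negative, so hamburgers and french fries are complements.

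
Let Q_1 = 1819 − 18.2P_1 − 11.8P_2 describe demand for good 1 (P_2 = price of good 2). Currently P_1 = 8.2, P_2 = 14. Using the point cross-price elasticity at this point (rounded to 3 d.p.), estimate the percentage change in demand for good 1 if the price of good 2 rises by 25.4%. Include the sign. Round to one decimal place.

-2.8%

At P_1 = 8.2, P_2 = 14: Q_1 = 1504.56.
∂Q_1/∂P_2 = -11.8.
ε = (∂Q_1/∂P_2)(P_2/Q_1) = -11.8000 × 14/1504.56 ≈ -0.110.
%ΔQ_1 ≈ ε × %ΔP_2 = -0.110 × (25.4%) = -2.8%.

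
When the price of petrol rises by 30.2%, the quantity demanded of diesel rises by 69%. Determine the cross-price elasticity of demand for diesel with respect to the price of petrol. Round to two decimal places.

ε = (%ΔQ of diesel) / (%ΔP of petrol) = (69%) / (30.2%) ≈ 2.28.
Positive cross-price elasticity: substitutes.

2.28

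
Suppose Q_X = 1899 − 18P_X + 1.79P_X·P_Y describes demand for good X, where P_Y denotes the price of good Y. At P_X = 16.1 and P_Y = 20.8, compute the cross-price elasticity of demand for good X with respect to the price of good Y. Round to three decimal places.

At P_X = 16.1 and P_Y = 20.8: Q_X = 2208.635.
∂Q_X/∂P_Y = 1.79P_X = 1.79(16.1) = 28.8190.
ε = (∂Q_X/∂P_Y)(P_Y/Q_X) = 28.8190 × (20.8/2208.635) ≈ 0.271.
ε > 0: substitutes.

0.271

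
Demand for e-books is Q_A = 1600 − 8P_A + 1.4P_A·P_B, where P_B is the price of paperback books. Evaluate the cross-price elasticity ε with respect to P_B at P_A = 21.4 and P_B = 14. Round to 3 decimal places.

At P_A = 21.4 and P_B = 14: Q_A = 1848.24.
∂Q_A/∂P_B = 1.4P_A = 1.4(21.4) = 29.9600.
ε = (∂Q_A/∂P_B)(P_B/Q_A) = 29.9600 × (14/1848.24) ≈ 0.227.

0.227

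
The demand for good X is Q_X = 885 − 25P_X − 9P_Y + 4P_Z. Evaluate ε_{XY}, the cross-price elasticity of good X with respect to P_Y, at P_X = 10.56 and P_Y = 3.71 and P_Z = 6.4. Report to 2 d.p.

-0.05

At P_X = 10.56 and P_Y = 3.71 and P_Z = 6.4: Q_X = 613.21.
∂Q_X/∂P_Y = -9.
ε = (∂Q_X/∂P_Y)(P_Y/Q_X) = -9 × (3.71/613.21) ≈ -0.05.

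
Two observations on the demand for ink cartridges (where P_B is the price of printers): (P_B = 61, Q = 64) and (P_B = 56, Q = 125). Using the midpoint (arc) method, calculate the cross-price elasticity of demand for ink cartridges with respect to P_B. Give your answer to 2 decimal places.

ΔQ_A = 125 − 64 = 61; ΔP_B = 56 − 61 = -5.
Midpoints: Q̄_A = 94.5, P̄_B = 58.50.
ε = (ΔQ_A/Q̄_A)/(ΔP_B/P̄_B) = (61/94.5)/(-5/58.50) ≈ -7.55.
ε < 0: ink cartridges and printers are complements.

-7.55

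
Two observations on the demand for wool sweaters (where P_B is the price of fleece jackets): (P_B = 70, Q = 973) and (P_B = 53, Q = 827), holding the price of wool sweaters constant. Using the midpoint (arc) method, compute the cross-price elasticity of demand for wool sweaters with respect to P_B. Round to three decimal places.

0.587

ΔQ_A = 827 − 973 = -146; ΔP_B = 53 − 70 = -17.
Midpoints: Q̄_A = 900.0, P̄_B = 61.50.
ε = (ΔQ_A/Q̄_A)/(ΔP_B/P̄_B) = (-146/900.0)/(-17/61.50) ≈ 0.587.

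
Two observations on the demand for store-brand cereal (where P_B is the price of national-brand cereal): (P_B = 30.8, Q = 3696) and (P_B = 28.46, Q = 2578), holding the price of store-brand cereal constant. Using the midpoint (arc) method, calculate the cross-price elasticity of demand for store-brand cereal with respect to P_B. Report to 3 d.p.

4.513

ΔQ_A = 2578 − 3696 = -1118; ΔP_B = 28.46 − 30.8 = -2.34.
Midpoints: Q̄_A = 3137.0, P̄_B = 29.63.
ε = (ΔQ_A/Q̄_A)/(ΔP_B/P̄_B) = (-1118/3137.0)/(-2.34/29.63) ≈ 4.513.
ε > 0: store-brand cereal and national-brand cereal are substitutes.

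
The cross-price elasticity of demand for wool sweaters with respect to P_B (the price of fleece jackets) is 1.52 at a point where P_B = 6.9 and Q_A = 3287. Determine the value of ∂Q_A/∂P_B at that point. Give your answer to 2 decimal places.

724.09

ε = (∂Q_A/∂P_B)·(P_B/Q_A) ⇒ ∂Q_A/∂P_B = ε·Q_A/P_B = 1.52 × 3287/6.9 ≈ 724.09.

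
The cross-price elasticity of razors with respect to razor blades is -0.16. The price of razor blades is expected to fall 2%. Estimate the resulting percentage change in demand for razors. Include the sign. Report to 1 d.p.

%ΔQ ≈ ε × %ΔP of razor blades = -0.16 × (-2%) = 0.3%.
Demand for razors rises by about 0.3%.

0.3%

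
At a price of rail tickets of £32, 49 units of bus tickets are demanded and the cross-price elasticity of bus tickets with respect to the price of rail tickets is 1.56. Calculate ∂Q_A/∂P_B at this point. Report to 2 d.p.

2.39

ε = (∂Q_A/∂P_B)·(P_B/Q_A) ⇒ ∂Q_A/∂P_B = ε·Q_A/P_B = 1.56 × 49/32 ≈ 2.39.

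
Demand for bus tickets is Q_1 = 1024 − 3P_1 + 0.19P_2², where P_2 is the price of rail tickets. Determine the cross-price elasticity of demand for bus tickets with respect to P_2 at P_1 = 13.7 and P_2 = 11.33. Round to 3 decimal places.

At P_1 = 13.7 and P_2 = 11.33: Q_1 = 1007.290.
∂Q_1/∂P_2 = 0.38P_2 = 0.38(11.33) = 4.3054.
ε = (∂Q_1/∂P_2)(P_2/Q_1) = 4.3054 × (11.33/1007.290) ≈ 0.048.
ε > 0: substitutes.

0.048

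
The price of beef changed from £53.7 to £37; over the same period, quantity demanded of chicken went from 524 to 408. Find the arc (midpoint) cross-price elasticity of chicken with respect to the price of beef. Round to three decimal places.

ΔQ_A = 408 − 524 = -116; ΔP_B = 37 − 53.7 = -16.7.
Midpoints: Q̄_A = 466.0, P̄_B = 45.35.
ε = (ΔQ_A/Q̄_A)/(ΔP_B/P̄_B) = (-116/466.0)/(-16.7/45.35) ≈ 0.676.

0.676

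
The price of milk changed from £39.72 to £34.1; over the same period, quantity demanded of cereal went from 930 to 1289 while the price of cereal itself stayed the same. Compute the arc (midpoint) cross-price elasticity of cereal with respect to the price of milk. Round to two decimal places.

-2.13

ΔQ_A = 1289 − 930 = 359; ΔP_B = 34.1 − 39.72 = -5.62.
Midpoints: Q̄_A = 1109.5, P̄_B = 36.91.
ε = (ΔQ_A/Q̄_A)/(ΔP_B/P̄_B) = (359/1109.5)/(-5.62/36.91) ≈ -2.13.
ε < 0: cereal and milk are complements.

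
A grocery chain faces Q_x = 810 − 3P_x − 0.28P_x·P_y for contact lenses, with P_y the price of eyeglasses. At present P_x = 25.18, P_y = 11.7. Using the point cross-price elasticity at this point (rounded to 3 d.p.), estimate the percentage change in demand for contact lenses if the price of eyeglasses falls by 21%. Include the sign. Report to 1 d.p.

2.7%

At P_x = 25.18, P_y = 11.7: Q_x = 651.970.
∂Q_x/∂P_y = -0.28P_x = -7.0504.
ε = (∂Q_x/∂P_y)(P_y/Q_x) = -7.0504 × 11.7/651.970 ≈ -0.127.
%ΔQ_x ≈ ε × %ΔP_y = -0.127 × (-21%) = 2.7%.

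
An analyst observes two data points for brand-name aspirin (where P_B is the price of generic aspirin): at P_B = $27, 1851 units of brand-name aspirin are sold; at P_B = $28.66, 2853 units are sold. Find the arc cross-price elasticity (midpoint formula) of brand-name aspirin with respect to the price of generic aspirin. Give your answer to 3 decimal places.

ΔQ_A = 2853 − 1851 = 1002; ΔP_B = 28.66 − 27 = 1.66.
Midpoints: Q̄_A = 2352.0, P̄_B = 27.83.
ε = (ΔQ_A/Q̄_A)/(ΔP_B/P̄_B) = (1002/2352.0)/(1.66/27.83) ≈ 7.142.
ε > 0: brand-name aspirin and generic aspirin are substitutes.

7.142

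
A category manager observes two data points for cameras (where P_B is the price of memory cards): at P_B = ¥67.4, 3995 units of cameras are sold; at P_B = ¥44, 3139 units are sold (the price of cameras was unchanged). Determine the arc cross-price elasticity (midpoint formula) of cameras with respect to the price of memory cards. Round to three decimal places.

0.571

ΔQ_A = 3139 − 3995 = -856; ΔP_B = 44 − 67.4 = -23.4.
Midpoints: Q̄_A = 3567.0, P̄_B = 55.70.
ε = (ΔQ_A/Q̄_A)/(ΔP_B/P̄_B) = (-856/3567.0)/(-23.4/55.70) ≈ 0.571.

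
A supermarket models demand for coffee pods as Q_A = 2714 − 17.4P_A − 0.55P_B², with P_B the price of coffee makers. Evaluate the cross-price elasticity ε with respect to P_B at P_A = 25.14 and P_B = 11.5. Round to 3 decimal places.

-0.066

At P_A = 25.14 and P_B = 11.5: Q_A = 2203.826.
∂Q_A/∂P_B = -1.1P_B = -1.1(11.5) = -12.6500.
ε = (∂Q_A/∂P_B)(P_B/Q_A) = -12.6500 × (11.5/2203.826) ≈ -0.066.
ε < 0: complements.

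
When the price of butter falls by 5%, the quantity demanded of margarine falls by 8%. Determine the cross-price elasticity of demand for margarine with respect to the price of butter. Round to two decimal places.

ε = (%ΔQ of margarine) / (%ΔP of butter) = (-8%) / (-5%) ≈ 1.60.

1.60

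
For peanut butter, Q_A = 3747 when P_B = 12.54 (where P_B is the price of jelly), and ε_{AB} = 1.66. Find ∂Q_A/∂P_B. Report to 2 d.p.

496.01

ε = (∂Q_A/∂P_B)·(P_B/Q_A) ⇒ ∂Q_A/∂P_B = ε·Q_A/P_B = 1.66 × 3747/12.54 ≈ 496.01.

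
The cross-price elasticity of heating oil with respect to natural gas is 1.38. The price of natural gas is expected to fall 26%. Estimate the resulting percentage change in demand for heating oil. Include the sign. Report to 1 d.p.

%ΔQ ≈ ε × %ΔP of natural gas = 1.38 × (-26%) = -35.9%.
Demand for heating oil falls by about 35.9%.

-35.9%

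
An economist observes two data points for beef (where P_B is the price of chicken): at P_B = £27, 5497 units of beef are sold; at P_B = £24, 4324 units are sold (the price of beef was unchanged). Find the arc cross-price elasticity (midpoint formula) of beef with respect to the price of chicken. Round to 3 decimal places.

ΔQ_A = 4324 − 5497 = -1173; ΔP_B = 24 − 27 = -3.
Midpoints: Q̄_A = 4910.5, P̄_B = 25.50.
ε = (ΔQ_A/Q̄_A)/(ΔP_B/P̄_B) = (-1173/4910.5)/(-3/25.50) ≈ 2.030.
ε > 0: beef and chicken are substitutes.

2.030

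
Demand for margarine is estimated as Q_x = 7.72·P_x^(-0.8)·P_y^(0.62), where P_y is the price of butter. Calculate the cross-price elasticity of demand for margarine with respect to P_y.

In a log-linear (constant-elasticity) demand function, the coefficient on the exponent of P_y is the cross-price elasticity.
ε = 0.62. Positive, so margarine and butter are substitutes.

0.62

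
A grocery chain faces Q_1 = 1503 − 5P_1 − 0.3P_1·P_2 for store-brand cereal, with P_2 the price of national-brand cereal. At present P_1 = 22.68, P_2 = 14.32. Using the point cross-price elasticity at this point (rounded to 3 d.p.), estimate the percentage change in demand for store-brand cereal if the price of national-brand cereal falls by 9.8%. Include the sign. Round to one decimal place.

0.7%

At P_1 = 22.68, P_2 = 14.32: Q_1 = 1292.167.
∂Q_1/∂P_2 = -0.3P_1 = -6.8040.
ε = (∂Q_1/∂P_2)(P_2/Q_1) = -6.8040 × 14.32/1292.167 ≈ -0.075.
%ΔQ_1 ≈ ε × %ΔP_2 = -0.075 × (-9.8%) = 0.7%.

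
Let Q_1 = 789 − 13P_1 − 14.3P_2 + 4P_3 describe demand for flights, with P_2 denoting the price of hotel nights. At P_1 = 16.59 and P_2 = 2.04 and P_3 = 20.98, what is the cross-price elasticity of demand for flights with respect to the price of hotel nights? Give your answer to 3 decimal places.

At P_1 = 16.59 and P_2 = 2.04 and P_3 = 20.98: Q_1 = 628.078.
∂Q_1/∂P_2 = -14.3.
ε = (∂Q_1/∂P_2)(P_2/Q_1) = -14.3 × (2.04/628.078) ≈ -0.046.
Since ε < 0, flights and hotel nights are complements.

-0.046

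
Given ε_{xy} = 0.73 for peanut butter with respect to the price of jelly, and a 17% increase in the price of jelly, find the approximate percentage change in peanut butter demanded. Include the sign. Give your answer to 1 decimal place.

%ΔQ ≈ ε × %ΔP of jelly = 0.73 × (17%) = 12.4%.
Demand for peanut butter rises by about 12.4%.

12.4%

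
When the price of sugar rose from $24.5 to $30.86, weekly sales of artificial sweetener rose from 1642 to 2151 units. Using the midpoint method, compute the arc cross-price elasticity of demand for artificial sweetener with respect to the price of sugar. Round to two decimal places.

1.17

ΔQ_A = 2151 − 1642 = 509; ΔP_B = 30.86 − 24.5 = 6.36.
Midpoints: Q̄_A = 1896.5, P̄_B = 27.68.
ε = (ΔQ_A/Q̄_A)/(ΔP_B/P̄_B) = (509/1896.5)/(6.36/27.68) ≈ 1.17.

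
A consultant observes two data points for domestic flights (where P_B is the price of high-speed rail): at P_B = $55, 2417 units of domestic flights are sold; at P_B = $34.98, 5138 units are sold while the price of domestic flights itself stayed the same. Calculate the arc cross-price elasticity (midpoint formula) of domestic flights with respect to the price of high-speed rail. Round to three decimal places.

ΔQ_A = 5138 − 2417 = 2721; ΔP_B = 34.98 − 55 = -20.02.
Midpoints: Q̄_A = 3777.5, P̄_B = 44.99.
ε = (ΔQ_A/Q̄_A)/(ΔP_B/P̄_B) = (2721/3777.5)/(-20.02/44.99) ≈ -1.619.
ε < 0: domestic flights and high-speed rail are complements.

-1.619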